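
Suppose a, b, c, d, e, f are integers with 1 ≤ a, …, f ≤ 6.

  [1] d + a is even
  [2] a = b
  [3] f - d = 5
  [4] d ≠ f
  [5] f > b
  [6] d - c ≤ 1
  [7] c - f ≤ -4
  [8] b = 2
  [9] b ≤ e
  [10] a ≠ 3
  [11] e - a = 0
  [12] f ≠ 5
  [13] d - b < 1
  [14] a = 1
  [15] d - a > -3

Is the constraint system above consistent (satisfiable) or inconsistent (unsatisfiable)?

Constraint 14 fixes a = 1 and constraint 8 fixes b = 2, but constraint 2 requires a = b. Since 1 ≠ 2, contradiction.

Unsatisfiable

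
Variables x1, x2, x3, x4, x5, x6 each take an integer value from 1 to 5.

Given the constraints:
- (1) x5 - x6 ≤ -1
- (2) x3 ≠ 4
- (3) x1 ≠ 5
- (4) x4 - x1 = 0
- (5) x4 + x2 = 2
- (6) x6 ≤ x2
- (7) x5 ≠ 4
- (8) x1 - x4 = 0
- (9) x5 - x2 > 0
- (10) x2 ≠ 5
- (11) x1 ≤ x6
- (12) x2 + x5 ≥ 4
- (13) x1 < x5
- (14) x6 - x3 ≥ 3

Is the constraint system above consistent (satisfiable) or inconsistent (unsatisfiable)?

Constraints 1, 6, and 9 give x5 < x6, x6 ≤ x2, x2 < x5. Chaining: x5 < x6 ≤ x2 < x5, which forces x5 < x5 — impossible.

Unsatisfiable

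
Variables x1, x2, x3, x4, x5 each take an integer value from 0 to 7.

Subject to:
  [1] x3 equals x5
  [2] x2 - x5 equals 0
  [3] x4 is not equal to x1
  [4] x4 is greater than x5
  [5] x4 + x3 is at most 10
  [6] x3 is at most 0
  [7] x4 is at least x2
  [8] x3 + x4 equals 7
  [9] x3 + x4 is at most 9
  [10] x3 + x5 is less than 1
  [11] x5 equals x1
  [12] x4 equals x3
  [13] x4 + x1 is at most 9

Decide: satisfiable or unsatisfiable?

From constraints 1, 11, and 12, x4 = x3 = x5 = x1, so x4 = x1. But constraint 3 says x4 ≠ x1. Contradiction.

Unsatisfiable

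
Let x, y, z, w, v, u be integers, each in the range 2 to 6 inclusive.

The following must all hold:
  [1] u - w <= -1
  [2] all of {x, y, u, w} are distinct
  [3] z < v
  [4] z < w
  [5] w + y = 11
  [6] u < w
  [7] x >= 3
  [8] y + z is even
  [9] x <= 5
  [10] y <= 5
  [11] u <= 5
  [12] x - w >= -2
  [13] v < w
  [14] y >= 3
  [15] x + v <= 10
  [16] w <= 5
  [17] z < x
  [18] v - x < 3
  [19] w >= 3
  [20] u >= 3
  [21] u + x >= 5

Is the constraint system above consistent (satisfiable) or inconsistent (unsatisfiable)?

Unsatisfiable

Constraints 7, 9, 10, 11, 14, 16, 19, and 20 confine each of x, y, u, w to the 3 values {3, …, 5}.
Constraint 2 requires all 4 of them to be distinct, but only 3 values are available — impossible by the pigeonhole principle.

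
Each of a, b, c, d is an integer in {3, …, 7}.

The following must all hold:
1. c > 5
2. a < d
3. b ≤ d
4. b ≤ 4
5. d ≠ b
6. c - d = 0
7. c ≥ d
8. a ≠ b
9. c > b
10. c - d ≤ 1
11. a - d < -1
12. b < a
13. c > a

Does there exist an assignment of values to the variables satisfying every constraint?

Satisfiable

Try a = 5, b = 3, c = 7, d = 7.
Check constraint 6: c - d = 0; constraint 10: c - d = 0. The remaining constraints are straightforward to verify.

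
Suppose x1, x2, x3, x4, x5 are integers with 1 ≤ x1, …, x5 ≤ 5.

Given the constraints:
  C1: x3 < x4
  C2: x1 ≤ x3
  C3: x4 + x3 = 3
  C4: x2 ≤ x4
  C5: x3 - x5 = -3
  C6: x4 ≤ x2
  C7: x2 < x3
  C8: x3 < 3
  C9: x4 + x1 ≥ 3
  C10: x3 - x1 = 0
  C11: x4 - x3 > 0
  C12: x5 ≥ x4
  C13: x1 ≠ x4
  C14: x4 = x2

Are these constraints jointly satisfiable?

Unsatisfiable

Constraints 1, 6, and 7 give x3 < x4, x4 ≤ x2, x2 < x3. Chaining: x3 < x4 ≤ x2 < x3, which forces x3 < x3 — impossible.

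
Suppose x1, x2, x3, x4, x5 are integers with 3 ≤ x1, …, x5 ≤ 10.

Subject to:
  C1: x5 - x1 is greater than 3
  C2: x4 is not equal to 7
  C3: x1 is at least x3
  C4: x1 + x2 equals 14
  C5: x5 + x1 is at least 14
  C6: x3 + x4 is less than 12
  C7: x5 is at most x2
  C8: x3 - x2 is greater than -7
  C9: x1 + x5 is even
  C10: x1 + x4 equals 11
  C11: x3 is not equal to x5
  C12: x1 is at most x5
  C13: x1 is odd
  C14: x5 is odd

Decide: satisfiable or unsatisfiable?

Take x1 = 5, x2 = 9, x3 = 4, x4 = 6, x5 = 9. Then constraint 1: x5 - x1 = 4; constraint 4: x1 + x2 = 14; constraint 5: x5 + x1 = 14, and every other listed constraint is also met.

Satisfiable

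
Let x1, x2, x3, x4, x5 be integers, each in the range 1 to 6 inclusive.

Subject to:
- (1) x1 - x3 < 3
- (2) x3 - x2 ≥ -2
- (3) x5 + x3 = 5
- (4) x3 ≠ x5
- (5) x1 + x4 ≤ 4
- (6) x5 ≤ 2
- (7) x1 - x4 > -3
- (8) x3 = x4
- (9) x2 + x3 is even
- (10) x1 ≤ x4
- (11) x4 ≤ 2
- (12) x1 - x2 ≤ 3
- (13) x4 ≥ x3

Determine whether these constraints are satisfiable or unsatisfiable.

Unsatisfiable

From constraint 6: x5 ≤ 2. From constraints 11 and 13: x3 ≤ x4 ≤ 2. Hence x5 + x3 ≤ 4. But constraint 3 requires x5 + x3 = 5, and 5 > 4. Contradiction.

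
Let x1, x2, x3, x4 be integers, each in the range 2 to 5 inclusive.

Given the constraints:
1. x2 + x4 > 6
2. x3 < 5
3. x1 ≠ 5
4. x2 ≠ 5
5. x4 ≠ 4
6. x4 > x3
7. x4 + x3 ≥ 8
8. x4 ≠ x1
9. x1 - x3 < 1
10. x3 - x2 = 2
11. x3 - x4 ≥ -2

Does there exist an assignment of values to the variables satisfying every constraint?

Try x1 = 4, x2 = 2, x3 = 4, x4 = 5.
Check constraint 1: x2 + x4 = 7; constraint 7: x4 + x3 = 9. The remaining constraints are straightforward to verify.

Satisfiable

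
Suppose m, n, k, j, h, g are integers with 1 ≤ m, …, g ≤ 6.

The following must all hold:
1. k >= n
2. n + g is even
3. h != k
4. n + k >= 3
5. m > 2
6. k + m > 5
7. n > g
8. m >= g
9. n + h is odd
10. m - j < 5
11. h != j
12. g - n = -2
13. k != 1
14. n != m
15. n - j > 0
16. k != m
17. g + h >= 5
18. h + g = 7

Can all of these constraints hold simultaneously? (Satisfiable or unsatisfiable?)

Satisfiable

One satisfying assignment is m = 4, n = 3, k = 3, j = 1, h = 6, g = 1.
For the less obvious constraints — constraint 4: n + k = 6; constraint 6: k + m = 7; constraint 10: m - j = 3 — and the others hold by inspection.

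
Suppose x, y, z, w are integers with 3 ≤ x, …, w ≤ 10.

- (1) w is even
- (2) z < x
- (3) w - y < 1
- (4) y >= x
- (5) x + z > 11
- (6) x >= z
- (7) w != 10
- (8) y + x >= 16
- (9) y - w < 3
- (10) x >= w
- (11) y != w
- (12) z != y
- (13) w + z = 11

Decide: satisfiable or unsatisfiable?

One satisfying assignment is x = 8, y = 8, z = 5, w = 6.
For the less obvious constraints — constraint 3: w - y = -2; constraint 5: x + z = 13; constraint 8: y + x = 16 — and the others hold by inspection.

Satisfiable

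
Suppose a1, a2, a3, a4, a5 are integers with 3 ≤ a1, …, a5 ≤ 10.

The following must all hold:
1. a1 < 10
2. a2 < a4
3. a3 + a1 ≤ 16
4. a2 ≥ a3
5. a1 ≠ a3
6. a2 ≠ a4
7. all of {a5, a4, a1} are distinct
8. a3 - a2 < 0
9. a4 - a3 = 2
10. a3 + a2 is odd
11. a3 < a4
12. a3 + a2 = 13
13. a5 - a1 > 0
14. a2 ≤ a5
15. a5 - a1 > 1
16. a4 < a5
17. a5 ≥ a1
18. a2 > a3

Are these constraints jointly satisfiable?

The assignment a1 = 7, a2 = 7, a3 = 6, a4 = 8, a5 = 10 works:
  constraint 3 holds since a3 + a1 = 13.
  constraint 8 holds since a3 - a2 = -1.
  constraint 9 holds since a4 - a3 = 2.
The rest check out directly.

Satisfiable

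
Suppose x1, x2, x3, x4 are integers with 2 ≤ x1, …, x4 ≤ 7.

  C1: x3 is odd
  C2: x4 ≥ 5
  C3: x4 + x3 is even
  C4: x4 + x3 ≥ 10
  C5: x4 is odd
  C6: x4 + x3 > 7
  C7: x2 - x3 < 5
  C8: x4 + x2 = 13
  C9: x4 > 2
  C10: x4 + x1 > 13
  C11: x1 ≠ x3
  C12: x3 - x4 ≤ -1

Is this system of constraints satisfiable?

Try x1 = 7, x2 = 6, x3 = 3, x4 = 7.
Check constraint 4: x4 + x3 = 10; constraint 6: x4 + x3 = 10. The remaining constraints are straightforward to verify.

Satisfiable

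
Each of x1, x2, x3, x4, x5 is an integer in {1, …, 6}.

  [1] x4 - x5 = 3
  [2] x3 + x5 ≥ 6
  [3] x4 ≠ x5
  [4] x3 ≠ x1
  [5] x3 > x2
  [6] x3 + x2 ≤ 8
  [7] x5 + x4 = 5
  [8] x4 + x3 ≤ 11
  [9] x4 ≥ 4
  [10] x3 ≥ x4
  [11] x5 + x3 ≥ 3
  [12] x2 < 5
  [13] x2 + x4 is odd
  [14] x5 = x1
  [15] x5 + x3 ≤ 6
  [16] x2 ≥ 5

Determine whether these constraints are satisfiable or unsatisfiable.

Unsatisfiable

From constraints 9 and 10: x3 ≥ x4 ≥ 4. From constraint 16: x2 ≥ 5. Hence x3 + x2 ≥ 9. But constraint 6 requires x3 + x2 ≤ 8, and 8 < 9. Contradiction.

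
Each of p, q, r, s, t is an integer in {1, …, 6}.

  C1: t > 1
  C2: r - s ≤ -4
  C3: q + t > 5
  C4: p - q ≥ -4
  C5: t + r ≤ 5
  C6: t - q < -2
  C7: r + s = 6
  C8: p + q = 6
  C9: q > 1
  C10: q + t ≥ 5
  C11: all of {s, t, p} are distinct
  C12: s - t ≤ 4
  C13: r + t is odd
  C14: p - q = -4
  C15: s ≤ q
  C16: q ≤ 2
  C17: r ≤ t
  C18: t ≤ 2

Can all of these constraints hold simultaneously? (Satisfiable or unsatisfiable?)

Unsatisfiable

From constraints 17 and 18: r ≤ t ≤ 2. From constraints 15 and 16: s ≤ q ≤ 2. Hence r + s ≤ 4. But constraint 7 requires r + s = 6, and 6 > 4. Contradiction.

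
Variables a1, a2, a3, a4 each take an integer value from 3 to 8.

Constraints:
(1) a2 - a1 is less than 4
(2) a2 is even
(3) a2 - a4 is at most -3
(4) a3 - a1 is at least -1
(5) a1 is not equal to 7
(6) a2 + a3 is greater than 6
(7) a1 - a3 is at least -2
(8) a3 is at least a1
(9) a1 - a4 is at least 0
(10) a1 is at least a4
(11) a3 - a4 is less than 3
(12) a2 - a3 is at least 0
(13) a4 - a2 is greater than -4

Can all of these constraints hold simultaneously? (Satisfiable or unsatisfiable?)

Constraints 3, 4, 9, and 12 give a1 − a4 ≥ 0, a4 − a2 ≥ 3, a2 − a3 ≥ 0, a3 − a1 ≥ -1.
Adding all 4 inequalities: the left sides telescope to 0, and the right sides sum to 0 + 3 + 0 + (-1) = 2. So 0 ≥ 2, which is false.

Unsatisfiable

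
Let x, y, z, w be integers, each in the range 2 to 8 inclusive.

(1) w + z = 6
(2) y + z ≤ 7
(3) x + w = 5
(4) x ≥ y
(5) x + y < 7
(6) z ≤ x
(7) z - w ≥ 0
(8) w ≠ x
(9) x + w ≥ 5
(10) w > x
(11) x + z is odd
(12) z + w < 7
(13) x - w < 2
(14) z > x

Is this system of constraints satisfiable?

Constraints 6, 7, and 10 give w ≤ z, z ≤ x, x < w. Chaining: w ≤ z ≤ x < w, which forces w < w — impossible.

Unsatisfiable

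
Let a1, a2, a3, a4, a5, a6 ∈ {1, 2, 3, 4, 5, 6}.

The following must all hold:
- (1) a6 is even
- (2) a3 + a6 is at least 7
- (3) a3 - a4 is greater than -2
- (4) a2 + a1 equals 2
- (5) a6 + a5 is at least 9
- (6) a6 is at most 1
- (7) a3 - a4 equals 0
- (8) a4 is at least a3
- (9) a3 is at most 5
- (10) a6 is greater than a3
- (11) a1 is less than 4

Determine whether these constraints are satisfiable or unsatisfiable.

Unsatisfiable

From constraint 9: a3 ≤ 5. From constraint 6: a6 ≤ 1. Hence a3 + a6 ≤ 6. But constraint 2 requires a3 + a6 ≥ 7, and 7 > 6. Contradiction.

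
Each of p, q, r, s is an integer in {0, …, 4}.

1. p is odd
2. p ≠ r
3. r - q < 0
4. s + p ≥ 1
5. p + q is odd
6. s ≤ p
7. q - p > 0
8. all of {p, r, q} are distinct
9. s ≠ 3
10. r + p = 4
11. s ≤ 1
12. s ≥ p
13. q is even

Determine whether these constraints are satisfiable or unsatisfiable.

Try p = 1, q = 4, r = 3, s = 1.
Check constraint 3: r - q = -1; constraint 4: s + p = 2. The remaining constraints are straightforward to verify.

Satisfiable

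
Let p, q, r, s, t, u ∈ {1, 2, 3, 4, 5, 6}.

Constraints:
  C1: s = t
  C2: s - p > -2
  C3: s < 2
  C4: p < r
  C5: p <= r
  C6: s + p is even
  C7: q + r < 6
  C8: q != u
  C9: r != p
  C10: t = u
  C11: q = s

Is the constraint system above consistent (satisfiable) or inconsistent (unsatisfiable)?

From constraints 1, 10, and 11, q = s = t = u, so q = u. But constraint 8 says q ≠ u. Contradiction.

Unsatisfiable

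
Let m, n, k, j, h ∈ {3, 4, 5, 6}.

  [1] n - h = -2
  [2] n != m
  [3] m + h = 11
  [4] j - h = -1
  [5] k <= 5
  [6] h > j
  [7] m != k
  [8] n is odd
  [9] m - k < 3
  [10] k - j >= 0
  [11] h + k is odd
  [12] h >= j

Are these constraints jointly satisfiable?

The assignment m = 6, n = 3, k = 4, j = 4, h = 5 works:
  constraint 1 holds since n - h = -2.
  constraint 3 holds since m + h = 11.
  constraint 4 holds since j - h = -1.
The rest check out directly.

Satisfiable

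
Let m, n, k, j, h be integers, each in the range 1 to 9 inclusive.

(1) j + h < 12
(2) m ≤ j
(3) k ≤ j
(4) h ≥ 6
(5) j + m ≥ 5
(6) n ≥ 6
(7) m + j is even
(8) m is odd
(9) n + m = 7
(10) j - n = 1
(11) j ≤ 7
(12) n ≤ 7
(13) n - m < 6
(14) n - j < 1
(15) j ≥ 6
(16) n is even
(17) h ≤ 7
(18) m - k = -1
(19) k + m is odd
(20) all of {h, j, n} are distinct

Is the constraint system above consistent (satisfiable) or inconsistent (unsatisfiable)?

Unsatisfiable

Constraints 4, 6, 11, 12, 15, and 17 confine each of h, j, n to the 2 values {6, 7}.
Constraint 20 requires all 3 of them to be distinct, but only 2 values are available — impossible by the pigeonhole principle.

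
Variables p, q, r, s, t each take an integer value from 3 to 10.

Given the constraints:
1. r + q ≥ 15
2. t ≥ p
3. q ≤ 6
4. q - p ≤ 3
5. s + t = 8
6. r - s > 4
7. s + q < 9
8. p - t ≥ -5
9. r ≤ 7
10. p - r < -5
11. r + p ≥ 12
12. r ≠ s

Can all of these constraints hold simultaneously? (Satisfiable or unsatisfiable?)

From constraint 9: r ≤ 7. From constraint 3: q ≤ 6. Hence r + q ≤ 13. But constraint 1 requires r + q ≥ 15, and 15 > 13. Contradiction.

Unsatisfiable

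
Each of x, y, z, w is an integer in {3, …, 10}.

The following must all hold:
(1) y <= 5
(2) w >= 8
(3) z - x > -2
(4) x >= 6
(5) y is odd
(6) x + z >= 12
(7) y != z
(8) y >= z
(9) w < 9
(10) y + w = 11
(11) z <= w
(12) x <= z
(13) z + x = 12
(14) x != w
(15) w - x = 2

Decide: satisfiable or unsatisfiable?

From constraints 4 and 12: z ≥ x and x ≥ 6, so z ≥ 6. From constraints 1 and 8: z ≤ y and y ≤ 5, so z ≤ 5. But 5 < 6, so no value of z works.

Unsatisfiable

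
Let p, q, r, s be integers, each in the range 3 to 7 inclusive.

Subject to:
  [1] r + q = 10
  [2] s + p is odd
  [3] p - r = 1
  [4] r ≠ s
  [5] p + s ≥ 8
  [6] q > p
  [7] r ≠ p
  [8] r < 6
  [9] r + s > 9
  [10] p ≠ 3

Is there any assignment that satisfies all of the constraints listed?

The assignment p = 4, q = 7, r = 3, s = 7 works:
  constraint 1 holds since r + q = 10.
  constraint 3 holds since p - r = 1.
  constraint 5 holds since p + s = 11.
The rest check out directly.

Satisfiable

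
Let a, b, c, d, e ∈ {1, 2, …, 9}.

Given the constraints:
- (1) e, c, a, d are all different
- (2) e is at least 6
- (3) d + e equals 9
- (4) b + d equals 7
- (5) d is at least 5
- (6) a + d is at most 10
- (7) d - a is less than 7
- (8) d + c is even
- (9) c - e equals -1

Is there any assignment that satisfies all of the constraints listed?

Unsatisfiable

From constraint 5: d ≥ 5. From constraint 2: e ≥ 6. Hence d + e ≥ 11. But constraint 3 requires d + e = 9, and 9 < 11. Contradiction.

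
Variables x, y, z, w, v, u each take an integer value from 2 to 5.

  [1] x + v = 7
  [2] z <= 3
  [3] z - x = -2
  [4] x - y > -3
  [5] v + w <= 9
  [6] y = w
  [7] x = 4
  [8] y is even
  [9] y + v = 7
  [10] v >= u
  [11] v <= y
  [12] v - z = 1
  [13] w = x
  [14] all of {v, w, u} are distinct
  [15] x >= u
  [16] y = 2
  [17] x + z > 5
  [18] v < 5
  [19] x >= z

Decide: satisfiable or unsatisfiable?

Unsatisfiable

Constraint 16 fixes y = 2 and constraint 7 fixes x = 4. Constraints 6 and 13 give y = w = x, so y = x. But 2 ≠ 4 — contradiction.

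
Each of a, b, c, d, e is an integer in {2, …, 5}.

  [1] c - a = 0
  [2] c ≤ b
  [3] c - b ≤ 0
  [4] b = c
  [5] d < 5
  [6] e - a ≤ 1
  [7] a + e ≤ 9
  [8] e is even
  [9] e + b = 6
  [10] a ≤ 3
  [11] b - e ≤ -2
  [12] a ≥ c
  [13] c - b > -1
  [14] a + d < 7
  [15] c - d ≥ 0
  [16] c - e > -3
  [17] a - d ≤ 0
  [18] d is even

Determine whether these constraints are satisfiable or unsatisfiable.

Constraints 3, 6, 11, 15, and 17 give a − e ≥ -1, e − b ≥ 2, b − c ≥ 0, c − d ≥ 0, d − a ≥ 0.
Adding all 5 inequalities: the left sides telescope to 0, and the right sides sum to (-1) + 2 + 0 + 0 + 0 = 1. So 0 ≥ 1, which is false.

Unsatisfiable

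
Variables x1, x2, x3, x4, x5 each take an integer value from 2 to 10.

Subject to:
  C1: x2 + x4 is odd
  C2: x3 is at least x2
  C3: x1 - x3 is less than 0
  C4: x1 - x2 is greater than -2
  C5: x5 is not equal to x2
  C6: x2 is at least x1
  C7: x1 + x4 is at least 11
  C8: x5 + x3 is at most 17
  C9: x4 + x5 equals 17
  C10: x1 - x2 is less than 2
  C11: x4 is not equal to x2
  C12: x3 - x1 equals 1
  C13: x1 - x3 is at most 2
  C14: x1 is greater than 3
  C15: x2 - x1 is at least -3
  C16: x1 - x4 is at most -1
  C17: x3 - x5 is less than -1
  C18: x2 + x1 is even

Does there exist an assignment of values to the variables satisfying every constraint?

Satisfiable

Take x1 = 6, x2 = 6, x3 = 7, x4 = 7, x5 = 10. Then constraint 3: x1 - x3 = -1; constraint 4: x1 - x2 = 0, and every other listed constraint is also met.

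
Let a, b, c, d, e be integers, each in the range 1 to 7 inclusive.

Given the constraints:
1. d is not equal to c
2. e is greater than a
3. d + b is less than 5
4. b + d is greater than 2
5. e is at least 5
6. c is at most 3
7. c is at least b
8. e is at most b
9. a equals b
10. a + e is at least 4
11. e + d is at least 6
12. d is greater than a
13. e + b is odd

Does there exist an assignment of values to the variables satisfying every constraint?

Unsatisfiable

From constraints 5 and 8: b ≥ e and e ≥ 5, so b ≥ 5. From constraints 6 and 7: b ≤ c and c ≤ 3, so b ≤ 3. But 3 < 5, so no value of b works.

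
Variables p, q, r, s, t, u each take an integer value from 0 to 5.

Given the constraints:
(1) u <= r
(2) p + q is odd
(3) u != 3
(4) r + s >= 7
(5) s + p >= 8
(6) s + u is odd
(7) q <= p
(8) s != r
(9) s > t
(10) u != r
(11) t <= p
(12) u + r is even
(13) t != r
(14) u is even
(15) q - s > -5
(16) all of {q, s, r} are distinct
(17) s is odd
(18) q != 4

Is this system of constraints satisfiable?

The assignment p = 4, q = 3, r = 4, s = 5, t = 1, u = 0 works:
  constraint 4 holds since r + s = 9.
  constraint 5 holds since s + p = 9.
  constraint 15 holds since q - s = -2.
The rest check out directly.

Satisfiable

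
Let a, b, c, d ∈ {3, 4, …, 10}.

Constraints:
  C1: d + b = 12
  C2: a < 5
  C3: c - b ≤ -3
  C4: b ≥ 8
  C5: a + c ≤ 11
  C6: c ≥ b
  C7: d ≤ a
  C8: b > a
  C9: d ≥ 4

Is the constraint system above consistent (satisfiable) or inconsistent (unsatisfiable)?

From constraints 7 and 9: a ≥ d ≥ 4. From constraints 4 and 6: c ≥ b ≥ 8. Hence a + c ≥ 12. But constraint 5 requires a + c ≤ 11, and 11 < 12. Contradiction.

Unsatisfiable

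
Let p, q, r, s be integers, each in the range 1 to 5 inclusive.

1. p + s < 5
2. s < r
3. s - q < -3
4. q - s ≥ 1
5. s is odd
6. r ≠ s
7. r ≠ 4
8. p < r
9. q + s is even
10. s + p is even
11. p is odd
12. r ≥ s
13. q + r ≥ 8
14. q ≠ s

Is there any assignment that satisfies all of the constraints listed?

Take p = 3, q = 5, r = 5, s = 1. Then constraint 1: p + s = 4; constraint 3: s - q = -4; constraint 4: q - s = 4, and every other listed constraint is also met.

Satisfiable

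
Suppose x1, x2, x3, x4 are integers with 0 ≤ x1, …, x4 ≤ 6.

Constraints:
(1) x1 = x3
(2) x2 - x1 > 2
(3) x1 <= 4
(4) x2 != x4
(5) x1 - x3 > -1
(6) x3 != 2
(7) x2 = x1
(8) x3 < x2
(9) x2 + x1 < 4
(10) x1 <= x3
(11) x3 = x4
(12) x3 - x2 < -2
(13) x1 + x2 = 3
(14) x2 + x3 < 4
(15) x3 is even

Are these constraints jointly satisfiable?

From constraints 1, 7, and 11, x2 = x1 = x3 = x4, so x2 = x4. But constraint 4 says x2 ≠ x4. Contradiction.

Unsatisfiable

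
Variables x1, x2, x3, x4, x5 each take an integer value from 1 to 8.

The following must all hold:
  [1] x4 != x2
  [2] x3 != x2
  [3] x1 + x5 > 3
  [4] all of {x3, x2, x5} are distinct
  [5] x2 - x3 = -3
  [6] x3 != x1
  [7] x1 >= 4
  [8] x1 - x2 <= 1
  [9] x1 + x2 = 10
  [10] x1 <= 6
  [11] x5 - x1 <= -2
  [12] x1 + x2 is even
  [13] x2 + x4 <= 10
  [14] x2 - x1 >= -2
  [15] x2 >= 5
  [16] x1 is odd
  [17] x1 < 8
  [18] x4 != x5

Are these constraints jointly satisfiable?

The assignment x1 = 5, x2 = 5, x3 = 8, x4 = 3, x5 = 1 works:
  constraint 3 holds since x1 + x5 = 6.
  constraint 5 holds since x2 - x3 = -3.
The rest check out directly.

Satisfiable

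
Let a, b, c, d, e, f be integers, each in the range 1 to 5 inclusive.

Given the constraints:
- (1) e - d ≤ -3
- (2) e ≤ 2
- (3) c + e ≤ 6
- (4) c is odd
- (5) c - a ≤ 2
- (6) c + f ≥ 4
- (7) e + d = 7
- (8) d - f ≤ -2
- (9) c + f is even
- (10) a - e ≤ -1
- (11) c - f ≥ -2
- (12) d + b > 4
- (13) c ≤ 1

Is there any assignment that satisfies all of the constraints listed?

Constraints 1, 5, 8, 10, and 11 give d − e ≥ 3, e − a ≥ 1, a − c ≥ -2, c − f ≥ -2, f − d ≥ 2.
Adding all 5 inequalities: the left sides telescope to 0, and the right sides sum to 3 + 1 + (-2) + (-2) + 2 = 2. So 0 ≥ 2, which is false.

Unsatisfiable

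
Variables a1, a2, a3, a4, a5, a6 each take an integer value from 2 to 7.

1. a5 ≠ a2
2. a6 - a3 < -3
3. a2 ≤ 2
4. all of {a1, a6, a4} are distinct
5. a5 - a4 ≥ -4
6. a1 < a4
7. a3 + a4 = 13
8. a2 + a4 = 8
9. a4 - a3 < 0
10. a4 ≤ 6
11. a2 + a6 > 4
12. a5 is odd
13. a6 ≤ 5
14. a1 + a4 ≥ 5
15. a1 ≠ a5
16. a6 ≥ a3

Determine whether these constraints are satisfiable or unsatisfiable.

Unsatisfiable

From constraints 13 and 16: a3 ≤ a6 ≤ 5. From constraint 10: a4 ≤ 6. Hence a3 + a4 ≤ 11. But constraint 7 requires a3 + a4 = 13, and 13 > 11. Contradiction.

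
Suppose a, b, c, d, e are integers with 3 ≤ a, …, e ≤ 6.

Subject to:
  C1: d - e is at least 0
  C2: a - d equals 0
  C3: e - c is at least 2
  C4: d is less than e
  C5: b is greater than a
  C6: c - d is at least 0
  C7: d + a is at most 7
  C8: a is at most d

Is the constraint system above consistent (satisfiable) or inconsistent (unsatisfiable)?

Unsatisfiable

Constraints 1, 3, and 6 give d − e ≥ 0, e − c ≥ 2, c − d ≥ 0.
Adding all 3 inequalities: the left sides telescope to 0, and the right sides sum to 0 + 2 + 0 = 2. So 0 ≥ 2, which is false.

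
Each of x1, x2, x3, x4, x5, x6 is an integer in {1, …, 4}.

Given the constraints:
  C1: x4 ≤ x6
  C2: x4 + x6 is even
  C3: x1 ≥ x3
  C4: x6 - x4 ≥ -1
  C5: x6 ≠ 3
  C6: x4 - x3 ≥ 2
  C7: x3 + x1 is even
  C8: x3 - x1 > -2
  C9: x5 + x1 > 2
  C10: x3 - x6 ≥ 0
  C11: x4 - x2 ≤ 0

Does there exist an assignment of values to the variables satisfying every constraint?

Unsatisfiable

Constraints 4, 6, and 10 give x3 − x6 ≥ 0, x6 − x4 ≥ -1, x4 − x3 ≥ 2.
Adding all 3 inequalities: the left sides telescope to 0, and the right sides sum to 0 + (-1) + 2 = 1. So 0 ≥ 1, which is false.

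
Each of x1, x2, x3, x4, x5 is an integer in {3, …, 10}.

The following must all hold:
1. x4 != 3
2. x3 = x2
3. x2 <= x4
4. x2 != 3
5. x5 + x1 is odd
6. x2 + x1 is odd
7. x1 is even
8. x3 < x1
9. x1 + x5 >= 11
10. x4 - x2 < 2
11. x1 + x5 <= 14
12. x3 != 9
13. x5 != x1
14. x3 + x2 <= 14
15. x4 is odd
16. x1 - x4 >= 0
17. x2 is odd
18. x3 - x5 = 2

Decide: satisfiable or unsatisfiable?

Satisfiable

Try x1 = 8, x2 = 7, x3 = 7, x4 = 7, x5 = 5.
Check constraint 9: x1 + x5 = 13; constraint 10: x4 - x2 = 0; constraint 11: x1 + x5 = 13. The remaining constraints are straightforward to verify.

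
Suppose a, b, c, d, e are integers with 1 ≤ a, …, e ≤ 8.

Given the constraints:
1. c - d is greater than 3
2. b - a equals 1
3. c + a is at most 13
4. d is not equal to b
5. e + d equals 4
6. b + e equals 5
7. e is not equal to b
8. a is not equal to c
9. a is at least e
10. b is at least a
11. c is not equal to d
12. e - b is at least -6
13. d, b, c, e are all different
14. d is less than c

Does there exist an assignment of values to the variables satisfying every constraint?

Try a = 3, b = 4, c = 8, d = 3, e = 1.
Check constraint 1: c - d = 5; constraint 2: b - a = 1. The remaining constraints are straightforward to verify.

Satisfiable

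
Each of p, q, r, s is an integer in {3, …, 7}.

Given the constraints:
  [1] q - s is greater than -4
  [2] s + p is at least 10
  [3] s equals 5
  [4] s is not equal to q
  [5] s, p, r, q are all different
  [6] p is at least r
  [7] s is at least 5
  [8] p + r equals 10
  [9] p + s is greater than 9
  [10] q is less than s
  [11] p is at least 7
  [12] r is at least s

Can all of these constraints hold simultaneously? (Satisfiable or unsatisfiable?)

Unsatisfiable

From constraint 11: p ≥ 7. From constraints 7 and 12: r ≥ s ≥ 5. Hence p + r ≥ 12. But constraint 8 requires p + r = 10, and 10 < 12. Contradiction.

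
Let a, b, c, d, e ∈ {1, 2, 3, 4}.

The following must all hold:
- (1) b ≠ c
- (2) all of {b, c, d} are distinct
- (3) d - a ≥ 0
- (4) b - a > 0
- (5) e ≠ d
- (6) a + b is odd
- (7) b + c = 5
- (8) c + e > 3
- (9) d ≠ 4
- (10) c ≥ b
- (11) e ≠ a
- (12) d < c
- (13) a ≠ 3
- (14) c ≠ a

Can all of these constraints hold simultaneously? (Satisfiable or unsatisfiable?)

Try a = 1, b = 2, c = 3, d = 1, e = 3.
Check constraint 3: d - a = 0; constraint 4: b - a = 1. The remaining constraints are straightforward to verify.

Satisfiable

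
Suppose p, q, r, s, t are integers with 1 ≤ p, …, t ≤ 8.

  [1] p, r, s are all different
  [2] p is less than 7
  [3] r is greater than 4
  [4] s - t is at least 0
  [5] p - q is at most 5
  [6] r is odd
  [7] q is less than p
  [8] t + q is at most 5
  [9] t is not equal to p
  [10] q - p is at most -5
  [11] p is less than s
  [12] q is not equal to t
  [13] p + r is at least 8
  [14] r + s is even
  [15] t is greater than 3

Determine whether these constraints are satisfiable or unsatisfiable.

Try p = 6, q = 1, r = 5, s = 7, t = 4.
Check constraint 4: s - t = 3; constraint 5: p - q = 5; constraint 8: t + q = 5. The remaining constraints are straightforward to verify.

Satisfiable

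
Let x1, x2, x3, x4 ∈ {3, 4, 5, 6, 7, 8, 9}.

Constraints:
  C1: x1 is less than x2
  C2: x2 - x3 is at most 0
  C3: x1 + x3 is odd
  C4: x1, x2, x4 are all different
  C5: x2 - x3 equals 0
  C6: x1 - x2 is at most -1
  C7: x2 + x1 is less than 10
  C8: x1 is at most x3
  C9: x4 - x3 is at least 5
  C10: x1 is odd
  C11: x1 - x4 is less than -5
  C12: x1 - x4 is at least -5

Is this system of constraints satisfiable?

Constraints 2, 6, 9, and 12 give x1 − x4 ≥ -5, x4 − x3 ≥ 5, x3 − x2 ≥ 0, x2 − x1 ≥ 1.
Adding all 4 inequalities: the left sides telescope to 0, and the right sides sum to (-5) + 5 + 0 + 1 = 1. So 0 ≥ 1, which is false.

Unsatisfiable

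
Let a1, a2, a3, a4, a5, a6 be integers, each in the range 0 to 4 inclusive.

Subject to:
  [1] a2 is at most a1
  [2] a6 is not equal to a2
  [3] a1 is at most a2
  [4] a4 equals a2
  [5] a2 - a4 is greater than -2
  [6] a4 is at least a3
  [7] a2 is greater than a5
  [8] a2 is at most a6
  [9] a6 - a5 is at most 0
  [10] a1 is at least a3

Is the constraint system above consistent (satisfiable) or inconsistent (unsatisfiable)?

Unsatisfiable

Constraints 7, 8, and 9 give a5 < a2, a2 ≤ a6, a6 ≤ a5. Chaining: a5 < a2 ≤ a6 ≤ a5, which forces a5 < a5 — impossible.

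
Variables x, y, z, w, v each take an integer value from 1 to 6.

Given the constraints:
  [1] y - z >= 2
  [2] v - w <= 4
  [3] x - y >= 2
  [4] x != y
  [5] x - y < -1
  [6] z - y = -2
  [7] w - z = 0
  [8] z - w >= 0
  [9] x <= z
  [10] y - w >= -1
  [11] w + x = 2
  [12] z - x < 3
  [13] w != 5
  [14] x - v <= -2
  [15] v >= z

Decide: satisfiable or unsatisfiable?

Constraints 1, 2, 3, 8, and 14 give z − w ≥ 0, w − v ≥ -4, v − x ≥ 2, x − y ≥ 2, y − z ≥ 2.
Adding all 5 inequalities: the left sides telescope to 0, and the right sides sum to 0 + (-4) + 2 + 2 + 2 = 2. So 0 ≥ 2, which is false.

Unsatisfiable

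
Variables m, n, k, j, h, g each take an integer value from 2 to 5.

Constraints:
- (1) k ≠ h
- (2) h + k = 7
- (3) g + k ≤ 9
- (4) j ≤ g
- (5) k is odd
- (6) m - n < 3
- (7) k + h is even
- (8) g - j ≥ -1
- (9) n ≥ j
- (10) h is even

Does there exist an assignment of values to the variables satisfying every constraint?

Constraint 5 makes k odd and constraint 10 makes h even, so k + h must be odd. Constraint 7 says k + h is even — contradiction.

Unsatisfiable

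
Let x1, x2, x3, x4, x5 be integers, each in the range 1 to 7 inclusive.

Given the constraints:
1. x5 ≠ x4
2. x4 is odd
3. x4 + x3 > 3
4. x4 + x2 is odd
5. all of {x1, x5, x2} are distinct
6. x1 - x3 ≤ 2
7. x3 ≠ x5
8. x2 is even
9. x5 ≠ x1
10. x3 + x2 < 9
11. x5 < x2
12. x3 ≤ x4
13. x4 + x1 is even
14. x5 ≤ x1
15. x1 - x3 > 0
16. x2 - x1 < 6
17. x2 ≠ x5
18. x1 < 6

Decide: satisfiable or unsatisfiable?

Setting (x1, x2, x3, x4, x5) = (3, 6, 1, 5, 2) satisfies everything: constraint 3: x4 + x3 = 6; constraint 6: x1 - x3 = 2, and the others follow.

Satisfiable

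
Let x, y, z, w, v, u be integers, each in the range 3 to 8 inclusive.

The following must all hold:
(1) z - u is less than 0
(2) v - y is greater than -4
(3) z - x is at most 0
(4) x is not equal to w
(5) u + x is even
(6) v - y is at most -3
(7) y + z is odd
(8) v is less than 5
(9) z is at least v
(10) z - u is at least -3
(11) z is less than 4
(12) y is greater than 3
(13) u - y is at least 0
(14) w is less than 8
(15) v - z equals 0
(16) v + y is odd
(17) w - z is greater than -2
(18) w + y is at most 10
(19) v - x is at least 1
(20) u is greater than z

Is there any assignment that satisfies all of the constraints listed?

Constraints 3, 6, 10, 13, and 19 give y − v ≥ 3, v − x ≥ 1, x − z ≥ 0, z − u ≥ -3, u − y ≥ 0.
Adding all 5 inequalities: the left sides telescope to 0, and the right sides sum to 3 + 1 + 0 + (-3) + 0 = 1. So 0 ≥ 1, which is false.

Unsatisfiable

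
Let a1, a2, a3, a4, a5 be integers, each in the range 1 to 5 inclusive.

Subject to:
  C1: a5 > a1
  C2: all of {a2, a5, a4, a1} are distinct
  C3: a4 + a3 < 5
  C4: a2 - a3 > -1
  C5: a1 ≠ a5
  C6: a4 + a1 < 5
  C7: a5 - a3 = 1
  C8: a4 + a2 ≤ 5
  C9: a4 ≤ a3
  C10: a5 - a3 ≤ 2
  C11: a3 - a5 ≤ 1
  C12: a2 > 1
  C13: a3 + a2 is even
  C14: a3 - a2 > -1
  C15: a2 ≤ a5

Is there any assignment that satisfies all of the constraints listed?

Satisfiable

The assignment a1 = 2, a2 = 3, a3 = 3, a4 = 1, a5 = 4 works:
  constraint 3 holds since a4 + a3 = 4.
  constraint 4 holds since a2 - a3 = 0.
  constraint 6 holds since a4 + a1 = 3.
The rest check out directly.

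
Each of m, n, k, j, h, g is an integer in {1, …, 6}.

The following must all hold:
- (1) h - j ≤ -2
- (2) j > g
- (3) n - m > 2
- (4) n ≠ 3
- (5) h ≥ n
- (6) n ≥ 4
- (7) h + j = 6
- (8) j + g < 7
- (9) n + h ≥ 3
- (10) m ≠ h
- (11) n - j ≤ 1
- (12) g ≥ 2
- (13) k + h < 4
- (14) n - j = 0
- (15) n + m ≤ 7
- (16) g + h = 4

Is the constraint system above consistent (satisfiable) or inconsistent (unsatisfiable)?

Unsatisfiable

From constraint 12: g ≥ 2. From constraints 5 and 6: h ≥ n ≥ 4. Hence g + h ≥ 6. But constraint 16 requires g + h = 4, and 4 < 6. Contradiction.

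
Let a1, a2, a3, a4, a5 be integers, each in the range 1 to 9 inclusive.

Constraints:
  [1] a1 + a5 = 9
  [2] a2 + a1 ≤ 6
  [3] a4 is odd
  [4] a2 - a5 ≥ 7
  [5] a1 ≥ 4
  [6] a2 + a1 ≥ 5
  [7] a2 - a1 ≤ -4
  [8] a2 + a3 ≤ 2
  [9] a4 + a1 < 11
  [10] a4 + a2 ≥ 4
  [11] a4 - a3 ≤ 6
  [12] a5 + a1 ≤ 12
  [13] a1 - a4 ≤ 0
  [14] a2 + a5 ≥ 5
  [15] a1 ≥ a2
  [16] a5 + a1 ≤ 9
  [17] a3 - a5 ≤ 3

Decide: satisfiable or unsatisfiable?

Unsatisfiable

Constraints 4, 7, 11, 13, and 17 give a2 − a5 ≥ 7, a5 − a3 ≥ -3, a3 − a4 ≥ -6, a4 − a1 ≥ 0, a1 − a2 ≥ 4.
Adding all 5 inequalities: the left sides telescope to 0, and the right sides sum to 7 + (-3) + (-6) + 0 + 4 = 2. So 0 ≥ 2, which is false.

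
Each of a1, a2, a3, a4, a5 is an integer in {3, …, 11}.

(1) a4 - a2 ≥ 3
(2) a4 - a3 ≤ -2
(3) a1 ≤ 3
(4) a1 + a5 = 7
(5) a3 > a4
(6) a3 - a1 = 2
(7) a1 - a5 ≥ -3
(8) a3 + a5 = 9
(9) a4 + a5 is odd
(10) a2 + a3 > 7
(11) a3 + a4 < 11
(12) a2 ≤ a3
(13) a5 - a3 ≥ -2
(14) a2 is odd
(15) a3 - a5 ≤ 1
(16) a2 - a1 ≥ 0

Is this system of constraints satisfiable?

Unsatisfiable

Constraints 1, 2, 7, 15, and 16 give a2 − a1 ≥ 0, a1 − a5 ≥ -3, a5 − a3 ≥ -1, a3 − a4 ≥ 2, a4 − a2 ≥ 3.
Adding all 5 inequalities: the left sides telescope to 0, and the right sides sum to 0 + (-3) + (-1) + 2 + 3 = 1. So 0 ≥ 1, which is false.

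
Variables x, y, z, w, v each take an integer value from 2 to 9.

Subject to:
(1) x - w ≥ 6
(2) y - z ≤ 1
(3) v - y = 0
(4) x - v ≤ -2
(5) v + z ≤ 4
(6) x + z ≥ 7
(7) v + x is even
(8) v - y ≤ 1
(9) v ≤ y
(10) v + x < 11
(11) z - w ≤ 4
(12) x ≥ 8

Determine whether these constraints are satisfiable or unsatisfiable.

Constraints 1, 2, 4, 8, and 11 give y − v ≥ -1, v − x ≥ 2, x − w ≥ 6, w − z ≥ -4, z − y ≥ -1.
Adding all 5 inequalities: the left sides telescope to 0, and the right sides sum to (-1) + 2 + 6 + (-4) + (-1) = 2. So 0 ≥ 2, which is false.

Unsatisfiable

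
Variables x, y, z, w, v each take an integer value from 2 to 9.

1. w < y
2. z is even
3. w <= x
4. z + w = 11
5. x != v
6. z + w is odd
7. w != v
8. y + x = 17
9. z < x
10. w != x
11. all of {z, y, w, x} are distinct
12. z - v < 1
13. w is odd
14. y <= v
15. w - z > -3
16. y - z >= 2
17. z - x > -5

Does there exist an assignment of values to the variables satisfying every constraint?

Try x = 9, y = 8, z = 6, w = 5, v = 8.
Check constraint 4: z + w = 11; constraint 8: y + x = 17; constraint 12: z - v = -2. The remaining constraints are straightforward to verify.

Satisfiable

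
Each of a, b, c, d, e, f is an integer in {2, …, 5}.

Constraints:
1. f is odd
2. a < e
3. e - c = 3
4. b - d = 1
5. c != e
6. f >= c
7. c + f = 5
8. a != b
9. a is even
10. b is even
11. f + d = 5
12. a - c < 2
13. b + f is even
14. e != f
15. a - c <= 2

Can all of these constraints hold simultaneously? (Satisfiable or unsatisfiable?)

Constraint 10 makes b even and constraint 1 makes f odd, so b + f must be odd. Constraint 13 says b + f is even — contradiction.

Unsatisfiable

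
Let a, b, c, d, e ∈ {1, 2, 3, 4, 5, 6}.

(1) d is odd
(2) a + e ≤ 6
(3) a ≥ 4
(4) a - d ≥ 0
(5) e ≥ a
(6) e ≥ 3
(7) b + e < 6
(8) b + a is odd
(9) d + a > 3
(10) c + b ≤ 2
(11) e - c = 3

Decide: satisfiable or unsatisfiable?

From constraint 3: a ≥ 4. From constraint 6: e ≥ 3. Hence a + e ≥ 7. But constraint 2 requires a + e ≤ 6, and 6 < 7. Contradiction.

Unsatisfiable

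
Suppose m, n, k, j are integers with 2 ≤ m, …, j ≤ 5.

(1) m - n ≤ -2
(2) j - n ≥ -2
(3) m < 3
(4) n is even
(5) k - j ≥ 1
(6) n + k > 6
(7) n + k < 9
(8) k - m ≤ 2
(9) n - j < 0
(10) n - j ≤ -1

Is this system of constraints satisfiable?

Unsatisfiable

Constraints 1, 5, 8, and 10 give m − k ≥ -2, k − j ≥ 1, j − n ≥ 1, n − m ≥ 2.
Adding all 4 inequalities: the left sides telescope to 0, and the right sides sum to (-2) + 1 + 1 + 2 = 2. So 0 ≥ 2, which is false.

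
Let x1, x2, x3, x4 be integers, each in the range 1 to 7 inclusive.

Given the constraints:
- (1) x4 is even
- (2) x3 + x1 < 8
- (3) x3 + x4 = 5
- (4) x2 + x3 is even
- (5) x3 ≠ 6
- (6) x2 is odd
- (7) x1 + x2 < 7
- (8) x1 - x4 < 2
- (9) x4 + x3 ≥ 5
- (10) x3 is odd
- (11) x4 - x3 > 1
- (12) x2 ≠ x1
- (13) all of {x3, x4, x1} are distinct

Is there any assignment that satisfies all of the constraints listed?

Setting (x1, x2, x3, x4) = (5, 1, 1, 4) satisfies everything: constraint 2: x3 + x1 = 6; constraint 3: x3 + x4 = 5, and the others follow.

Satisfiable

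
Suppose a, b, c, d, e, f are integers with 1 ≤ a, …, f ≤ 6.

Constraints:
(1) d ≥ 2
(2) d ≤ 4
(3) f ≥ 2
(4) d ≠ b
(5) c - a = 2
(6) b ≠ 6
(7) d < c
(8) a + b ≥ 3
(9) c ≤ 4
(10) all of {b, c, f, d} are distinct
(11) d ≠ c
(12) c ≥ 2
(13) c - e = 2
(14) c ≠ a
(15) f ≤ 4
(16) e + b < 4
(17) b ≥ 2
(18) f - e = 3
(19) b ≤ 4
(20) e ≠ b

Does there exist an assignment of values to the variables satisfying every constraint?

Constraints 1, 2, 3, 9, 12, 15, 17, and 19 confine each of b, c, f, d to the 3 values {2, …, 4}.
Constraint 10 requires all 4 of them to be distinct, but only 3 values are available — impossible by the pigeonhole principle.

Unsatisfiable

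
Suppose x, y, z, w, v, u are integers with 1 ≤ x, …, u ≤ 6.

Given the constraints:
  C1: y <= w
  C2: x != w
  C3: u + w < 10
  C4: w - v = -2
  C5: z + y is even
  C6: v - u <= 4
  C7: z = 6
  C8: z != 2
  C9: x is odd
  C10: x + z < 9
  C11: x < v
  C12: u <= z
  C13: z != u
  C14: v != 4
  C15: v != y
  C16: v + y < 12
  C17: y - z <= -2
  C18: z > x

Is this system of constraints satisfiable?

Satisfiable

Try x = 1, y = 4, z = 6, w = 4, v = 6, u = 5.
Check constraint 3: u + w = 9; constraint 4: w - v = -2; constraint 6: v - u = 1. The remaining constraints are straightforward to verify.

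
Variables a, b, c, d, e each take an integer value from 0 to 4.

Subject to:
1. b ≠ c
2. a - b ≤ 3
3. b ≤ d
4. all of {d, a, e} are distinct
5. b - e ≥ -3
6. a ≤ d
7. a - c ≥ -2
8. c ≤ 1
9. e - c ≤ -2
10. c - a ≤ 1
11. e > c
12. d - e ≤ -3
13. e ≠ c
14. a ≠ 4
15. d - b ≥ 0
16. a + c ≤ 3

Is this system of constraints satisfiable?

Constraints 2, 9, 10, 12, and 15 give b − a ≥ -3, a − c ≥ -1, c − e ≥ 2, e − d ≥ 3, d − b ≥ 0.
Adding all 5 inequalities: the left sides telescope to 0, and the right sides sum to (-3) + (-1) + 2 + 3 + 0 = 1. So 0 ≥ 1, which is false.

Unsatisfiable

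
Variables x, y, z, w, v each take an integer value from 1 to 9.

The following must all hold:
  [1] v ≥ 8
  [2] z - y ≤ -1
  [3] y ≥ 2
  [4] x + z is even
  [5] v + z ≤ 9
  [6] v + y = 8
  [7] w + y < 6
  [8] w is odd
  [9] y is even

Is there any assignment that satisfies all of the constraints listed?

Unsatisfiable

From constraint 1: v ≥ 8. From constraint 3: y ≥ 2. Hence v + y ≥ 10. But constraint 6 requires v + y = 8, and 8 < 10. Contradiction.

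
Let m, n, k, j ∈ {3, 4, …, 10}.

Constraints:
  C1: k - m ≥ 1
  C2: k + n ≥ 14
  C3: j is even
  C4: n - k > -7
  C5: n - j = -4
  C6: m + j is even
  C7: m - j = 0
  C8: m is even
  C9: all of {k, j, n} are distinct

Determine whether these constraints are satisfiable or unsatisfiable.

Satisfiable

The assignment m = 8, n = 4, k = 10, j = 8 works:
  constraint 1 holds since k - m = 2.
  constraint 2 holds since k + n = 14.
The rest check out directly.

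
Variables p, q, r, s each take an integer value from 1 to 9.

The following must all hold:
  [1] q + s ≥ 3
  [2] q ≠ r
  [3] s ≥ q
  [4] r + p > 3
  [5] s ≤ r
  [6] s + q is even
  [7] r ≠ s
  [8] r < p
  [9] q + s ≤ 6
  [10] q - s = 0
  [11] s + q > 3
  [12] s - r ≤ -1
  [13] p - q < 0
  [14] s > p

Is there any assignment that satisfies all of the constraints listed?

Unsatisfiable

Constraints 3, 5, 8, and 13 give q ≤ s, s ≤ r, r < p, p < q. Chaining: q ≤ s ≤ r < p < q, which forces q < q — impossible.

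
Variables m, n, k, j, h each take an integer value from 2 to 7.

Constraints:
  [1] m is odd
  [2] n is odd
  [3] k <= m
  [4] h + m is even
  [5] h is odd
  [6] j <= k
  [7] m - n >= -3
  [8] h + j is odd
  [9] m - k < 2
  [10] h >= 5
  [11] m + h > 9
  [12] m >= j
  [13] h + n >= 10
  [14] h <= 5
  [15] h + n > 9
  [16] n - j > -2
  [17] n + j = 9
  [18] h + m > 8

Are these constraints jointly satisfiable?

Take m = 5, n = 5, k = 5, j = 4, h = 5. Then constraint 7: m - n = 0; constraint 9: m - k = 0; constraint 11: m + h = 10, and every other listed constraint is also met.

Satisfiable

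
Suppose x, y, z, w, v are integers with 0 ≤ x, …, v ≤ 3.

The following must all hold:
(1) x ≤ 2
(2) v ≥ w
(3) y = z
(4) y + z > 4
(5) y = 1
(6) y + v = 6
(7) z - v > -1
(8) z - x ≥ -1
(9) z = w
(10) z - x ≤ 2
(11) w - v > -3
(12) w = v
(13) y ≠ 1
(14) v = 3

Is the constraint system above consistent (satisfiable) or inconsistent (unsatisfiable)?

Constraint 5 fixes y = 1 and constraint 14 fixes v = 3. Constraints 3, 9, and 12 give y = z = w = v, so y = v. But 1 ≠ 3 — contradiction.

Unsatisfiable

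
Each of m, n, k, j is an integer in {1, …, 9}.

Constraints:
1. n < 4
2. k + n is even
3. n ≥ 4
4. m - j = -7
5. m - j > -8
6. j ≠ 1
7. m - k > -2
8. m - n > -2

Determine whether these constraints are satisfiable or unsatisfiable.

Unsatisfiable

From constraint 3: n ≥ 4. From constraint 1: n ≤ 3. But 3 < 4, so no value of n works.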